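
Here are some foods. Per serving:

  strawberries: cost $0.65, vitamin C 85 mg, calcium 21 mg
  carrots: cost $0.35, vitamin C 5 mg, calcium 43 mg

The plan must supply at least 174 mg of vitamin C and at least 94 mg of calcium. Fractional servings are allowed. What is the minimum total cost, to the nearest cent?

With two linear requirements the optimum uses one or two foods; enumerate the corners.
strawberries only: max(174/85, 94/21) = 4.476 servings → $2.91.
carrots only: max(174/5, 94/43) = 34.8 servings → $12.18.
strawberries + carrots with both tight: 1.975 servings and 1.221 servings → $1.71.
Cheapest feasible corner: $1.71.

$1.71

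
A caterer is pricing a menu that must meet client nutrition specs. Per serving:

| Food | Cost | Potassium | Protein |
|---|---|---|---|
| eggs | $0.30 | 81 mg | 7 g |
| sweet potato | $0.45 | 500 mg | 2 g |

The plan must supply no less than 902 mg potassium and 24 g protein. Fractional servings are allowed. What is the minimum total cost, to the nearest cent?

$1.51

A basic optimal solution has at most two foods positive. Try each food alone and each pair with both targets met exactly.
eggs only: max(902/81, 24/7) = 11.14 servings → $3.34.
sweet potato only: max(902/500, 24/2) = 12 servings → $5.40.
eggs + sweet potato with both tight: 3.055 servings and 1.309 servings → $1.51.
Cheapest feasible corner: $1.51.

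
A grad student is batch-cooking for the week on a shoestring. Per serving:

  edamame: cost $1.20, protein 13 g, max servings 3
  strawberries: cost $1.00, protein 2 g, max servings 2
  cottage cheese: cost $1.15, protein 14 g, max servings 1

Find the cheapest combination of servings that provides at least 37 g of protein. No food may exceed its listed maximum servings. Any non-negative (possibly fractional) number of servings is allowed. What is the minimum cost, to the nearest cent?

$3.27

Cost per g of protein: cottage cheese $0.0821, edamame $0.0923, strawberries $0.5000.
Take 1 serving of cottage cheese: +14.0 g protein for $1.15 (total $1.15, still need 23.0 g).
Take 1.769 servings of edamame: +23.0 g protein for $2.12 (total $3.27, still need 0.0 g).
Greedy by cheapest-per-g is optimal for a single linear constraint, so the minimum cost is $3.27.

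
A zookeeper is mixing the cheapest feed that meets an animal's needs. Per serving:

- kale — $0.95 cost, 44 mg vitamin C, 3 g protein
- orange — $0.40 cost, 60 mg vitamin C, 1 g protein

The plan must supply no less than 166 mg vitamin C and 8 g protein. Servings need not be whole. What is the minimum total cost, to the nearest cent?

$2.62

Minimising a linear cost over {vitamin C ≥ 166, protein ≥ 8, servings ≥ 0} — the optimum is at a vertex, using one or two foods.
kale only: max(166/44, 8/3) = 3.773 servings → $3.58.
orange only: max(166/60, 8/1) = 8 servings → $3.20.
kale + orange with both tight: 2.309 servings and 1.074 servings → $2.62.
Cheapest feasible corner: $2.62.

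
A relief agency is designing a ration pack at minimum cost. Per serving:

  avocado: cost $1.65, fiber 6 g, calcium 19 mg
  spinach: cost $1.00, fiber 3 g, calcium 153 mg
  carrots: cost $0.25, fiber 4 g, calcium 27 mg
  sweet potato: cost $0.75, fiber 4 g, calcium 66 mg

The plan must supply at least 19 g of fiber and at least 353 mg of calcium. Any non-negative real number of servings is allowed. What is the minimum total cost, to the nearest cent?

$2.56

At the optimum either one food covers both requirements or two foods hit both targets exactly; no other combination can be cheaper.
avocado only: max(19/6, 353/19) = 18.58 servings → $30.66.
spinach only: max(19/3, 353/153) = 6.333 servings → $6.33.
carrots only: max(19/4, 353/27) = 13.07 servings → $3.27.
sweet potato only: max(19/4, 353/66) = 5.348 servings → $4.01.
avocado + spinach with both tight: 2.146 servings and 2.041 servings → $5.58.
avocado + carrots with both targets exact would need a negative amount; discard.
avocado + sweet potato: the both-tight solution has a negative serving — not a feasible corner.
spinach + carrots with both tight: 1.693 servings and 3.48 servings → $2.56.
spinach + sweet potato with both tight: 0.3816 servings and 4.464 servings → $3.73.
carrots + sweet potato with both targets exact would need a negative amount; discard.
Cheapest feasible corner: $2.56.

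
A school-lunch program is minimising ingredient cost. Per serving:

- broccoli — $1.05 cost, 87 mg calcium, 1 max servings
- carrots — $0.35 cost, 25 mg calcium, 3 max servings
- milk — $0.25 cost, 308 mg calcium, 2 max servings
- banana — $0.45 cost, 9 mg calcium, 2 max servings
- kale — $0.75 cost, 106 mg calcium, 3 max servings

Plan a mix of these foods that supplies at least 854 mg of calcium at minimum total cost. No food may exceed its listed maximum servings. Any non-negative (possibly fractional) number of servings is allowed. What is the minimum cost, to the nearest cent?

$2.18

Cost per mg of calcium: milk $0.0008, kale $0.0071, broccoli $0.0121, carrots $0.0140, banana $0.0500.
Take 2 servings of milk: +616.0 mg calcium for $0.50 (total $0.50, still need 238.0 mg).
Take 2.245 servings of kale: +238.0 mg calcium for $1.68 (total $2.18, still need 0.0 mg).
Filling from the cheapest source first is optimal under one linear minimum: $2.18.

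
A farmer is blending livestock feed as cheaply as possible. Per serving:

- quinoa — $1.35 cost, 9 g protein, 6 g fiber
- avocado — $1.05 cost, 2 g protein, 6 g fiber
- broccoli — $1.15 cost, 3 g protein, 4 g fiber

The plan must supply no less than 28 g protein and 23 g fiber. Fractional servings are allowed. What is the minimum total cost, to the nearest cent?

An LP optimum is at a vertex; with two nutrient constraints at most two foods are used. Check each candidate.
quinoa only: max(28/9, 23/6) = 3.833 servings → $5.17.
avocado only: max(28/2, 23/6) = 14 servings → $14.70.
broccoli only: max(28/3, 23/4) = 9.333 servings → $10.73.
quinoa + avocado with both tight: 2.905 servings and 0.9286 servings → $4.90.
quinoa + broccoli with both tight: 2.389 servings and 2.167 servings → $5.72.
avocado + broccoli: the both-tight solution has a negative serving — not a feasible corner.
So the least-cost plan costs $4.90.

$4.90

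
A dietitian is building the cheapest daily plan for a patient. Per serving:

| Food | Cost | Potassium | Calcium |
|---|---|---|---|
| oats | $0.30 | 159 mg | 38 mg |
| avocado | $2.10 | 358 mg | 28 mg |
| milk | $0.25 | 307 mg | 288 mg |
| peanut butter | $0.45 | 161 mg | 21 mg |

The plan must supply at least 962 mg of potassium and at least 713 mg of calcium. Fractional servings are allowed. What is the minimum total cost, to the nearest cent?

$0.78

Two binding constraints pin down two serving amounts, so the optimal mix uses at most two foods. The candidates are each food alone (scaled to the tighter of potassium/calcium) and each pair with both constraints tight.
oats only: max(962/159, 713/38) = 18.76 servings → $5.63.
avocado only: max(962/358, 713/28) = 25.46 servings → $53.48.
milk only: max(962/307, 713/288) = 3.134 servings → $0.78.
peanut butter only: max(962/161, 713/21) = 33.95 servings → $15.28.
oats + avocado: the both-tight solution has a negative serving — not a feasible corner.
oats + milk with both tight: 1.704 servings and 2.251 servings → $1.07.
oats + peanut butter: the both-tight solution has a negative serving — not a feasible corner.
avocado + milk with both tight: 0.6155 servings and 2.416 servings → $1.90.
avocado + peanut butter: the both-tight solution has a negative serving — not a feasible corner.
milk + peanut butter with both tight: 2.369 servings and 1.457 servings → $1.25.
Cheapest feasible corner: $0.78.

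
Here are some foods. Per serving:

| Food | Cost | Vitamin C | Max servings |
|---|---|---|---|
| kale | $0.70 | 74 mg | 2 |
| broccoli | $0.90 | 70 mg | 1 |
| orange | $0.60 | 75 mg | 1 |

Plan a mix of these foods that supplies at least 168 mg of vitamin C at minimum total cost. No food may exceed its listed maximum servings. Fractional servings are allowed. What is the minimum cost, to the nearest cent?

$1.48

Cost per mg of vitamin C: orange $0.0080, kale $0.0095, broccoli $0.0129.
Take 1 serving of orange: +75.0 mg vitamin C for $0.60 (total $0.60, still need 93.0 mg).
Take 1.257 servings of kale: +93.0 mg vitamin C for $0.88 (total $1.48, still need 0.0 mg).
Filling from the cheapest source first is optimal under one linear minimum: $1.48.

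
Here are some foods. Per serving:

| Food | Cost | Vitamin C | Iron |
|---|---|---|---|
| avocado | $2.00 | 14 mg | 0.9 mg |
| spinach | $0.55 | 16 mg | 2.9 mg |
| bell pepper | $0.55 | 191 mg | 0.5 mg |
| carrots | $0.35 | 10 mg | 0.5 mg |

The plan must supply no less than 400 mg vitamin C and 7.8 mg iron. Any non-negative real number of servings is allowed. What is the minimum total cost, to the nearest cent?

Compare the cost at each extreme point of the feasible region.
avocado only: max(400/14, 7.8/0.9) = 28.57 servings → $57.14.
spinach only: max(400/16, 7.8/2.9) = 25 servings → $13.75.
bell pepper only: max(400/191, 7.8/0.5) = 15.6 servings → $8.58.
carrots only: max(400/10, 7.8/0.5) = 40 servings → $14.00.
avocado + spinach: the both-tight solution has a negative serving — not a feasible corner.
avocado + bell pepper with both tight: 7.822 servings and 1.521 servings → $16.48.
avocado + carrots with both targets exact would need a negative amount; discard.
spinach + bell pepper with both tight: 2.363 servings and 1.896 servings → $2.34.
spinach + carrots: the both-tight solution has a negative serving — not a feasible corner.
bell pepper + carrots with both tight: 1.348 servings and 14.25 servings → $5.73.
The minimum over all feasible corners is $2.34.

$2.34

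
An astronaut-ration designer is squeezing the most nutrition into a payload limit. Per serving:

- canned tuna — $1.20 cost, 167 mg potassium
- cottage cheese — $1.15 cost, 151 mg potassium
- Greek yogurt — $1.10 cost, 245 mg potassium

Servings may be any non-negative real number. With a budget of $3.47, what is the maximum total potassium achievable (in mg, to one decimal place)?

772.9 mg

Potassium per dollar: Greek yogurt 222.7, canned tuna 139.2, cottage cheese 131.3.
With no serving limits, spend the whole cost allowance on Greek yogurt: $3.47 / $1.10 × 245 mg = 772.9 mg.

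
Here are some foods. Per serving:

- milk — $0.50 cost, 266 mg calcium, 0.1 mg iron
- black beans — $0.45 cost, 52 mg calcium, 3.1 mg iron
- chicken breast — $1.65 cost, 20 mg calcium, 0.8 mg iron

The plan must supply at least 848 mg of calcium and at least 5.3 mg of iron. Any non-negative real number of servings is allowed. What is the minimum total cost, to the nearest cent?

$2.16

milk only: max(848/266, 5.3/0.1) = 53 servings → $26.50.
black beans only: max(848/52, 5.3/3.1) = 16.31 servings → $7.34.
chicken breast only: max(848/20, 5.3/0.8) = 42.4 servings → $69.96.
milk + black beans with both tight: 2.872 servings and 1.617 servings → $2.16.
milk + chicken breast with both tight: 2.715 servings and 6.286 servings → $11.73.
black beans + chicken breast with both targets exact would need a negative amount; discard.
Cheapest feasible corner: $2.16.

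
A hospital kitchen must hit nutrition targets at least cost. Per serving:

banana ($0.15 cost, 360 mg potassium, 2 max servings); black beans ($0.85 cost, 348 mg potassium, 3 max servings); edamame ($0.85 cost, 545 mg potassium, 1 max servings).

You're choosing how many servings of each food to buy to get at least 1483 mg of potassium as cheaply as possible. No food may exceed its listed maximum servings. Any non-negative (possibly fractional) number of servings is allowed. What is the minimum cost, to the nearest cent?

Cost per mg of potassium: banana $0.0004, edamame $0.0016, black beans $0.0024.
Take 2 servings of banana: +720.0 mg potassium for $0.30 (total $0.30, still need 763.0 mg).
Take 1 serving of edamame: +545.0 mg potassium for $0.85 (total $1.15, still need 218.0 mg).
Take 0.6264 servings of black beans: +218.0 mg potassium for $0.53 (total $1.68, still need 0.0 mg).
Greedy by cheapest-per-mg is optimal for a single linear constraint, so the minimum cost is $1.68.

$1.68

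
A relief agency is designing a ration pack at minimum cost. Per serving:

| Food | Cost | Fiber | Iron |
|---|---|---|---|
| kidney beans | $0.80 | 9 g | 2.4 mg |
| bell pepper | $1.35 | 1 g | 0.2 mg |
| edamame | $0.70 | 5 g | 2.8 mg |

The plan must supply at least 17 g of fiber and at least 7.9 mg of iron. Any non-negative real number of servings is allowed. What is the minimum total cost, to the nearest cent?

$2.10

kidney beans only: max(17/9, 7.9/2.4) = 3.292 servings → $2.63.
bell pepper only: max(17/1, 7.9/0.2) = 39.5 servings → $53.33.
edamame only: max(17/5, 7.9/2.8) = 3.4 servings → $2.38.
kidney beans + bell pepper with both targets exact would need a negative amount; discard.
kidney beans + edamame with both tight: 0.6136 servings and 2.295 servings → $2.10.
bell pepper + edamame with both tight: 4.5 servings and 2.5 servings → $7.83.
The minimum over all feasible corners is $2.10.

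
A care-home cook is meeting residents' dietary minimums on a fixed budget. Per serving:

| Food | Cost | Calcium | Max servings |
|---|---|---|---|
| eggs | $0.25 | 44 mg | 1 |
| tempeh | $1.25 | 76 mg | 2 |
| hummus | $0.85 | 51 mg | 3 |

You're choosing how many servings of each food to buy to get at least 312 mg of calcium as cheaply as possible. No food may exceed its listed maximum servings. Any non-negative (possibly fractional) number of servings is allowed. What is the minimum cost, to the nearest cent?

Cost per mg of calcium: eggs $0.0057, tempeh $0.0164, hummus $0.0167.
Take 1 serving of eggs: +44.0 mg calcium for $0.25 (total $0.25, still need 268.0 mg).
Take 2 servings of tempeh: +152.0 mg calcium for $2.50 (total $2.75, still need 116.0 mg).
Take 2.275 servings of hummus: +116.0 mg calcium for $1.93 (total $4.68, still need 0.0 mg).
Greedy by cheapest-per-mg is optimal for a single linear constraint, so the minimum cost is $4.68.

$4.68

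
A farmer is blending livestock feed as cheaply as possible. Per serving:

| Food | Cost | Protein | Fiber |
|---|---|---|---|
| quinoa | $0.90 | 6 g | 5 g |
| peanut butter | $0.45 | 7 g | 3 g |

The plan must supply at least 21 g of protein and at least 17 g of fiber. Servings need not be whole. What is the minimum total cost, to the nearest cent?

$2.55

This is a tiny linear program; its minimum lies at a vertex of the feasible set. List the vertices and price them.
quinoa only: max(21/6, 17/5) = 3.5 servings → $3.15.
peanut butter only: max(21/7, 17/3) = 5.667 servings → $2.55.
quinoa + peanut butter with both tight: 3.294 servings and 0.1765 servings → $3.04.
The minimum over all feasible corners is $2.55.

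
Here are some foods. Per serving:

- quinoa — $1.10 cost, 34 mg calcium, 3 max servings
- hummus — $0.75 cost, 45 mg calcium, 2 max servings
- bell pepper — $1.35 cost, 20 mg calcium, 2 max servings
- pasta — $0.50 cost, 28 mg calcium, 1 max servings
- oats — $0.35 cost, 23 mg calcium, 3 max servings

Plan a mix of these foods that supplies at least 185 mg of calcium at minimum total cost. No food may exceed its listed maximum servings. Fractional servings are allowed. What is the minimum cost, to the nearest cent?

$3.01

Cost per mg of calcium: oats $0.0152, hummus $0.0167, pasta $0.0179, quinoa $0.0324, bell pepper $0.0675.
Take 3 servings of oats: +69.0 mg calcium for $1.05 (total $1.05, still need 116.0 mg).
Take 2 servings of hummus: +90.0 mg calcium for $1.50 (total $2.55, still need 26.0 mg).
Take 0.9286 servings of pasta: +26.0 mg calcium for $0.46 (total $3.01, still need 0.0 mg).
Filling from the cheapest source first is optimal under one linear minimum: $3.01.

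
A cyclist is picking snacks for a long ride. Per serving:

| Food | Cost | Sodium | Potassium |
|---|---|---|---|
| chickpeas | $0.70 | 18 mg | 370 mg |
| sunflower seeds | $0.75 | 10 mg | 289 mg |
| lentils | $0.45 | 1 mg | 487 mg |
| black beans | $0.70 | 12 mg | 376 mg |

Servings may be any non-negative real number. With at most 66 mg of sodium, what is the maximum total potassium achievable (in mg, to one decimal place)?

Potassium per mg sodium: lentils 487, black beans 31.33, sunflower seeds 28.9, chickpeas 20.56.
With no serving limits, spend the whole sodium allowance on lentils: 66 mg / 1 mg × 487 mg = 32142.0 mg.

32142.0 mg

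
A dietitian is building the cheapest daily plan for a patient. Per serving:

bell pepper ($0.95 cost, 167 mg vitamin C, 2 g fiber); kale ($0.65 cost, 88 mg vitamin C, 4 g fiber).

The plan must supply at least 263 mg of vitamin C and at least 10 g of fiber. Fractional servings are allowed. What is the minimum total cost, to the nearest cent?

$1.84

With two linear requirements the optimum uses one or two foods; enumerate the corners.
bell pepper only: max(263/167, 10/2) = 5 servings → $4.75.
kale only: max(263/88, 10/4) = 2.989 servings → $1.94.
bell pepper + kale with both tight: 0.3496 servings and 2.325 servings → $1.84.
The minimum over all feasible corners is $1.84.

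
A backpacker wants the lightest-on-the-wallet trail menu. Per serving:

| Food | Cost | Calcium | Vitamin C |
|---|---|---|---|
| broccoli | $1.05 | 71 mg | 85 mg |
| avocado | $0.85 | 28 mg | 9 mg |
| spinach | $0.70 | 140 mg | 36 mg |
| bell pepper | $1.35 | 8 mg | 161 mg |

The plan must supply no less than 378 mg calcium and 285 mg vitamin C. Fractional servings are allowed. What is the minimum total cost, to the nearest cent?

Two binding constraints pin down two serving amounts, so the optimal mix uses at most two foods. The candidates are each food alone (scaled to the tighter of calcium/vitamin C) and each pair with both constraints tight.
broccoli only: max(378/71, 285/85) = 5.324 servings → $5.59.
avocado only: max(378/28, 285/9) = 31.67 servings → $26.92.
spinach only: max(378/140, 285/36) = 7.917 servings → $5.54.
bell pepper only: max(378/8, 285/161) = 47.25 servings → $63.79.
broccoli + avocado with both tight: 2.63 servings and 6.832 servings → $8.57.
broccoli + spinach with both tight: 2.814 servings and 1.273 servings → $3.85.
broccoli + bell pepper: the both-tight solution has a negative serving — not a feasible corner.
avocado + spinach with both targets exact would need a negative amount; discard.
avocado + bell pepper with both tight: 13.21 servings and 1.032 servings → $12.62.
spinach + bell pepper with both tight: 2.632 servings and 1.182 servings → $3.44.
The minimum over all feasible corners is $3.44.

$3.44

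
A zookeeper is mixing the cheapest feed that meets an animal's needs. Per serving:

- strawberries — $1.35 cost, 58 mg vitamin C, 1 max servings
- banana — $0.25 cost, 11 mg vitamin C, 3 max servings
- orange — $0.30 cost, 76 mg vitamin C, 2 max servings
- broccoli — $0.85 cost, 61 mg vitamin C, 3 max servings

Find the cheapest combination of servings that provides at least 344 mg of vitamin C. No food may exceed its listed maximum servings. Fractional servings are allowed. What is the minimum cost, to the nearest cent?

Cost per mg of vitamin C: orange $0.0039, broccoli $0.0139, banana $0.0227, strawberries $0.0233.
Take 2 servings of orange: +152.0 mg vitamin C for $0.60 (total $0.60, still need 192.0 mg).
Take 3 servings of broccoli: +183.0 mg vitamin C for $2.55 (total $3.15, still need 9.0 mg).
Take 0.8182 servings of banana: +9.0 mg vitamin C for $0.20 (total $3.35, still need 0.0 mg).
Greedy by cheapest-per-mg is optimal for a single linear constraint, so the minimum cost is $3.35.

$3.35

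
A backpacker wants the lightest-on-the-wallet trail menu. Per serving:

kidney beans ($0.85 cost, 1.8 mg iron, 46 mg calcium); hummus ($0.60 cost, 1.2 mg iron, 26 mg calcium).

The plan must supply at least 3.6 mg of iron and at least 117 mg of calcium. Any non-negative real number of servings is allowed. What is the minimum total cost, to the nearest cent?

Compare the cost at each extreme point of the feasible region.
kidney beans only: max(3.6/1.8, 117/46) = 2.543 servings → $2.16.
hummus only: max(3.6/1.2, 117/26) = 4.5 servings → $2.70.
kidney beans + hummus: the both-tight solution has a negative serving — not a feasible corner.
So the least-cost plan costs $2.16.

$2.16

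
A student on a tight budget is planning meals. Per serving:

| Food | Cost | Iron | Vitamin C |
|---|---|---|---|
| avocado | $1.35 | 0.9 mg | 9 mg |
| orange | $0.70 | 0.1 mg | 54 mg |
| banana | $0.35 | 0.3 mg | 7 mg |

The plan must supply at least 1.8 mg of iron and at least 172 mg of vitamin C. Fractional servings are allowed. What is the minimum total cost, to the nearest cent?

At the optimum either one food covers both requirements or two foods hit both targets exactly; no other combination can be cheaper.
avocado only: max(1.8/0.9, 172/9) = 19.11 servings → $25.80.
orange only: max(1.8/0.1, 172/54) = 18 servings → $12.60.
banana only: max(1.8/0.3, 172/7) = 24.57 servings → $8.60.
avocado + orange with both tight: 1.677 servings and 2.906 servings → $4.30.
avocado + banana: the both-tight solution has a negative serving — not a feasible corner.
orange + banana with both tight: 2.516 servings and 5.161 servings → $3.57.
So the least-cost plan costs $3.57.

$3.57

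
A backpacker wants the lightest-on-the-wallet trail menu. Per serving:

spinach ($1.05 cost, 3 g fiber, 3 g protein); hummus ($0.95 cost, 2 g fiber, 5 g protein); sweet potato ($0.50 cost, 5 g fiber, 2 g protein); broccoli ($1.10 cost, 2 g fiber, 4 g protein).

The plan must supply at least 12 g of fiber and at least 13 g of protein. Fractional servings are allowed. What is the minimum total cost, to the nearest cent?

At the optimum either one food covers both requirements or two foods hit both targets exactly; no other combination can be cheaper.
spinach only: max(12/3, 13/3) = 4.333 servings → $4.55.
hummus only: max(12/2, 13/5) = 6 servings → $5.70.
sweet potato only: max(12/5, 13/2) = 6.5 servings → $3.25.
broccoli only: max(12/2, 13/4) = 6 servings → $6.60.
spinach + hummus with both tight: 3.778 servings and 0.3333 servings → $4.28.
spinach + sweet potato with both targets exact would need a negative amount; discard.
spinach + broccoli with both tight: 3.667 servings and 0.5 servings → $4.40.
hummus + sweet potato with both tight: 1.952 servings and 1.619 servings → $2.66.
hummus + broccoli: intersection lies outside the first quadrant.
sweet potato + broccoli with both tight: 1.375 servings and 2.562 servings → $3.51.
Cheapest feasible corner: $2.66.

$2.66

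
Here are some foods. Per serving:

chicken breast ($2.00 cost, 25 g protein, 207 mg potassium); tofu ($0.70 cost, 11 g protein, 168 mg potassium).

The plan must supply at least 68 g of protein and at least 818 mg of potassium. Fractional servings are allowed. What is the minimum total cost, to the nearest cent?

$4.33

Minimising a linear cost over {protein ≥ 68, potassium ≥ 818, servings ≥ 0} — the optimum is at a vertex, using one or two foods.
chicken breast only: max(68/25, 818/207) = 3.952 servings → $7.90.
tofu only: max(68/11, 818/168) = 6.182 servings → $4.33.
chicken breast + tofu with both tight: 1.262 servings and 3.315 servings → $4.84.
The minimum over all feasible corners is $4.33.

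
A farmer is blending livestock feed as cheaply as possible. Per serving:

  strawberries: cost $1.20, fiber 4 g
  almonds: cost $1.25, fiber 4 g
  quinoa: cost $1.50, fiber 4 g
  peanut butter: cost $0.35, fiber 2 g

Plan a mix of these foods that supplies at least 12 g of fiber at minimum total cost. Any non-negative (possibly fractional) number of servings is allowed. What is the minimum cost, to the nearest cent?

$2.10

Cost per g of fiber: peanut butter $0.1750, strawberries $0.3000, almonds $0.3125, quinoa $0.3750.
With no serving limits, use only peanut butter: 12 g / 2 g = 6 servings × $0.35 = $2.10.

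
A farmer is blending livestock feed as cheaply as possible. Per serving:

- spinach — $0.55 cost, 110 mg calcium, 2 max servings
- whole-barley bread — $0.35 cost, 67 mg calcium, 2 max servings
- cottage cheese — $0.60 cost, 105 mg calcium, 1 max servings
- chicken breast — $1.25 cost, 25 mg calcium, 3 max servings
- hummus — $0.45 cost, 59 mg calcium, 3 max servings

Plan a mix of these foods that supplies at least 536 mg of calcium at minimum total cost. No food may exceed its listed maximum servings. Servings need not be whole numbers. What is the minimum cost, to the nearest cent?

$2.99

Cost per mg of calcium: spinach $0.0050, whole-barley bread $0.0052, cottage cheese $0.0057, hummus $0.0076, chicken breast $0.0500.
Take 2 servings of spinach: +220.0 mg calcium for $1.10 (total $1.10, still need 316.0 mg).
Take 2 servings of whole-barley bread: +134.0 mg calcium for $0.70 (total $1.80, still need 182.0 mg).
Take 1 serving of cottage cheese: +105.0 mg calcium for $0.60 (total $2.40, still need 77.0 mg).
Take 1.305 servings of hummus: +77.0 mg calcium for $0.59 (total $2.99, still need 0.0 mg).
Filling from the cheapest source first is optimal under one linear minimum: $2.99.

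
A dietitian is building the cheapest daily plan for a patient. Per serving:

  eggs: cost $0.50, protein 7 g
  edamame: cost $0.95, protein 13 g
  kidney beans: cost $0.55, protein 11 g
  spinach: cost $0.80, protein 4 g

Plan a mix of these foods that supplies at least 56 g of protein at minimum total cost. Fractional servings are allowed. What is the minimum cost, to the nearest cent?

$2.80

Cost per g of protein: kidney beans $0.0500, eggs $0.0714, edamame $0.0731, spinach $0.2000.
With no serving limits, use only kidney beans: 56 g / 11 g = 5.091 servings × $0.55 = $2.80.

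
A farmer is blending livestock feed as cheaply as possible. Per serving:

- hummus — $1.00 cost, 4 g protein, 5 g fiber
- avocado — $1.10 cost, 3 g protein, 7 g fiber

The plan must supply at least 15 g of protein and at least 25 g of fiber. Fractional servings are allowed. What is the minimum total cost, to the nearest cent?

Minimising a linear cost over {protein ≥ 15, fiber ≥ 25, servings ≥ 0} — the optimum is at a vertex, using one or two foods.
hummus only: max(15/4, 25/5) = 5 servings → $5.00.
avocado only: max(15/3, 25/7) = 5 servings → $5.50.
hummus + avocado with both tight: 2.308 servings and 1.923 servings → $4.42.
So the least-cost plan costs $4.42.

$4.42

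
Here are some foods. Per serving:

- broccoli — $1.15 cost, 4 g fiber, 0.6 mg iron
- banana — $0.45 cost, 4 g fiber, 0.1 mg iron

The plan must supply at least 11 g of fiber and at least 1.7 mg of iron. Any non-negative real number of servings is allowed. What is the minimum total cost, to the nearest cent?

$3.26

broccoli only: max(11/4, 1.7/0.6) = 2.833 servings → $3.26.
banana only: max(11/4, 1.7/0.1) = 17 servings → $7.65.
broccoli + banana with both targets exact would need a negative amount; discard.
So the least-cost plan costs $3.26.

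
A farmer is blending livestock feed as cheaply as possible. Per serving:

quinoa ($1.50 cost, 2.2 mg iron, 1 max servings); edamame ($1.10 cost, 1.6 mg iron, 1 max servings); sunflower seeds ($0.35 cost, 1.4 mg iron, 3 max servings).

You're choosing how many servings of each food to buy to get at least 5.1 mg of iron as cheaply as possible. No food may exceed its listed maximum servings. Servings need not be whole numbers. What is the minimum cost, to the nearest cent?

Cost per mg of iron: sunflower seeds $0.2500, quinoa $0.6818, edamame $0.6875.
Take 3 servings of sunflower seeds: +4.2 mg iron for $1.05 (total $1.05, still need 0.9 mg).
Take 0.4091 servings of quinoa: +0.9 mg iron for $0.61 (total $1.66, still need 0.0 mg).
Greedy by cheapest-per-mg is optimal for a single linear constraint, so the minimum cost is $1.66.

$1.66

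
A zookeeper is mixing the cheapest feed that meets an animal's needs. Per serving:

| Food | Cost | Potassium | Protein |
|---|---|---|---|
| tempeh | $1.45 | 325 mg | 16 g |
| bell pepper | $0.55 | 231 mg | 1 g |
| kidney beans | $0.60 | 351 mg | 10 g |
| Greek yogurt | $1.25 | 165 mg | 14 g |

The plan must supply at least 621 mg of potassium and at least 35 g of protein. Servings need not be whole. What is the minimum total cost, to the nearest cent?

Check every corner: each single food scaled to meet both minima, and each pair solved so both constraints bind.
tempeh only: max(621/325, 35/16) = 2.188 servings → $3.17.
bell pepper only: max(621/231, 35/1) = 35 servings → $19.25.
kidney beans only: max(621/351, 35/10) = 3.5 servings → $2.10.
Greek yogurt only: max(621/165, 35/14) = 3.764 servings → $4.70.
tempeh + bell pepper with both targets exact would need a negative amount; discard.
tempeh + kidney beans: intersection lies outside the first quadrant.
tempeh + Greek yogurt with both tight: 1.528 servings and 0.7534 servings → $3.16.
bell pepper + kidney beans with both targets exact would need a negative amount; discard.
bell pepper + Greek yogurt with both tight: 0.9511 servings and 2.432 servings → $3.56.
kidney beans + Greek yogurt with both tight: 0.8943 servings and 1.861 servings → $2.86.
Cheapest feasible corner: $2.10.

$2.10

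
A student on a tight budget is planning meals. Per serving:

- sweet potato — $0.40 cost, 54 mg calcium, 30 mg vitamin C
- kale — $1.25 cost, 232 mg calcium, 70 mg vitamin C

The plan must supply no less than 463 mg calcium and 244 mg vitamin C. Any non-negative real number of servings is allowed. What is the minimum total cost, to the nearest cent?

This is a tiny linear program; its minimum lies at a vertex of the feasible set. List the vertices and price them.
sweet potato only: max(463/54, 244/30) = 8.574 servings → $3.43.
kale only: max(463/232, 244/70) = 3.486 servings → $4.36.
sweet potato + kale with both tight: 7.609 servings and 0.2245 servings → $3.32.
The minimum over all feasible corners is $3.32.

$3.32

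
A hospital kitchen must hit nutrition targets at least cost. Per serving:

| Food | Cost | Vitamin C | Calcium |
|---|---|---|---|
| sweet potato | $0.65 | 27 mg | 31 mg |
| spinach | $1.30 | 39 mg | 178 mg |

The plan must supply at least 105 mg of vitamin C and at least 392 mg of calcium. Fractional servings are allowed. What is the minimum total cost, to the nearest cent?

For a min-cost LP with two ≥-constraints, a basic feasible solution has at most two positive variables.
sweet potato only: max(105/27, 392/31) = 12.65 servings → $8.22.
spinach only: max(105/39, 392/178) = 2.692 servings → $3.50.
sweet potato + spinach with both tight: 0.9458 servings and 2.038 servings → $3.26.
Cheapest feasible corner: $3.26.

$3.26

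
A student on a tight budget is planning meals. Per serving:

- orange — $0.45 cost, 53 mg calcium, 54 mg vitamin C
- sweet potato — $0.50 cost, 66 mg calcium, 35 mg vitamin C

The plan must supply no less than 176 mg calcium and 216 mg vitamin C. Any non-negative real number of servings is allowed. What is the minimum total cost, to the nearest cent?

The cheapest plan sits at a corner of the feasible region — with two constraints it uses at most two foods.
orange only: max(176/53, 216/54) = 4 servings → $1.80.
sweet potato only: max(176/66, 216/35) = 6.171 servings → $3.09.
orange + sweet potato: the both-tight solution has a negative serving — not a feasible corner.
Cheapest feasible corner: $1.80.

$1.80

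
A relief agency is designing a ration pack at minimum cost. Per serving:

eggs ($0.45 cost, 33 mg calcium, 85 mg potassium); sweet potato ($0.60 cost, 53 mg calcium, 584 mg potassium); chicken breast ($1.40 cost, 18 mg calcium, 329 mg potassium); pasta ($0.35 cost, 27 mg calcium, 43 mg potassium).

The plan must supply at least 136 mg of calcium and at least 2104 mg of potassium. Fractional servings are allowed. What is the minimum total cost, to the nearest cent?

$2.16

An LP optimum is at a vertex; with two nutrient constraints at most two foods are used. Check each candidate.
eggs only: max(136/33, 2104/85) = 24.75 servings → $11.14.
sweet potato only: max(136/53, 2104/584) = 3.603 servings → $2.16.
chicken breast only: max(136/18, 2104/329) = 7.556 servings → $10.58.
pasta only: max(136/27, 2104/43) = 48.93 servings → $17.13.
eggs + sweet potato: the both-tight solution has a negative serving — not a feasible corner.
eggs + chicken breast with both tight: 0.7368 servings and 6.205 servings → $9.02.
eggs + pasta: the both-tight solution has a negative serving — not a feasible corner.
sweet potato + chicken breast with both tight: 0.9923 servings and 4.634 servings → $7.08.
sweet potato + pasta: intersection lies outside the first quadrant.
chicken breast + pasta with both tight: 6.284 servings and 0.8475 servings → $9.09.
So the least-cost plan costs $2.16.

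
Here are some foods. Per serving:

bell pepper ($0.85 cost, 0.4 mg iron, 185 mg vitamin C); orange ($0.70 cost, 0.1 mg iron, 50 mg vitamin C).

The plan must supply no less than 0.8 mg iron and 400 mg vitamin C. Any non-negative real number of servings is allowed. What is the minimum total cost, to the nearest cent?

Check every corner: each single food scaled to meet both minima, and each pair solved so both constraints bind.
bell pepper only: max(0.8/0.4, 400/185) = 2.162 servings → $1.84.
orange only: max(0.8/0.1, 400/50) = 8 servings → $5.60.
bell pepper + orange with both tight: 0 servings and 8 servings → $5.60.
The minimum over all feasible corners is $1.84.

$1.84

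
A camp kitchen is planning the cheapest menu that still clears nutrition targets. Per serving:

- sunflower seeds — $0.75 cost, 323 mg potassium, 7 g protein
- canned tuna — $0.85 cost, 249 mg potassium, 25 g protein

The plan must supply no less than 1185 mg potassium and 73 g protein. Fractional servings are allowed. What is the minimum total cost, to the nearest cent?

$3.41

This is a tiny linear program; its minimum lies at a vertex of the feasible set. List the vertices and price them.
sunflower seeds only: max(1185/323, 73/7) = 10.43 servings → $7.82.
canned tuna only: max(1185/249, 73/25) = 4.759 servings → $4.05.
sunflower seeds + canned tuna with both tight: 1.808 servings and 2.414 servings → $3.41.
So the least-cost plan costs $3.41.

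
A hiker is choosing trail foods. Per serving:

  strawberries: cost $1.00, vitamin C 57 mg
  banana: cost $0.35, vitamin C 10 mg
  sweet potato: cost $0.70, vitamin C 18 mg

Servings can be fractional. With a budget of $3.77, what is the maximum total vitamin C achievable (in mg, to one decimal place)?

214.9 mg

Vitamin C per dollar: strawberries 57, banana 28.57, sweet potato 25.71.
With no serving limits, spend the whole cost allowance on strawberries: $3.77 / $1.00 × 57 mg = 214.9 mg.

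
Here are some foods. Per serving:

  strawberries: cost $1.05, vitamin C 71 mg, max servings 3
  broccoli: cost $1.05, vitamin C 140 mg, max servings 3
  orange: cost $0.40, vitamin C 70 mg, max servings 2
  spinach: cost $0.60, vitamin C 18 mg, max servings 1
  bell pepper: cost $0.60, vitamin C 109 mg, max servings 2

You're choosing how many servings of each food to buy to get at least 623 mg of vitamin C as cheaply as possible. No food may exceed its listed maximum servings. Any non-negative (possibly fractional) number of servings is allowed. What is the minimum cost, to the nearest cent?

Cost per mg of vitamin C: bell pepper $0.0055, orange $0.0057, broccoli $0.0075, strawberries $0.0148, spinach $0.0333.
Take 2 servings of bell pepper: +218.0 mg vitamin C for $1.20 (total $1.20, still need 405.0 mg).
Take 2 servings of orange: +140.0 mg vitamin C for $0.80 (total $2.00, still need 265.0 mg).
Take 1.893 servings of broccoli: +265.0 mg vitamin C for $1.99 (total $3.99, still need 0.0 mg).
Greedy by cheapest-per-mg is optimal for a single linear constraint, so the minimum cost is $3.99.

$3.99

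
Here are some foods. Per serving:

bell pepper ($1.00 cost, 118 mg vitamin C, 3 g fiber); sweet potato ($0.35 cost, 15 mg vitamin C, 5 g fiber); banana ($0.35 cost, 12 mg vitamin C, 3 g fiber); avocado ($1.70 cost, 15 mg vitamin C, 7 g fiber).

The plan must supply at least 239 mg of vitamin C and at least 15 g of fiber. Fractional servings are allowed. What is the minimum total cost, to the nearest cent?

$2.46

Minimising a linear cost over {vitamin C ≥ 239, fiber ≥ 15, servings ≥ 0} — the optimum is at a vertex, using one or two foods.
bell pepper only: max(239/118, 15/3) = 5 servings → $5.00.
sweet potato only: max(239/15, 15/5) = 15.93 servings → $5.58.
banana only: max(239/12, 15/3) = 19.92 servings → $6.97.
avocado only: max(239/15, 15/7) = 15.93 servings → $27.09.
bell pepper + sweet potato with both tight: 1.78 servings and 1.932 servings → $2.46.
bell pepper + banana with both tight: 1.689 servings and 3.311 servings → $2.85.
bell pepper + avocado with both tight: 1.854 servings and 1.348 servings → $4.15.
sweet potato + banana with both targets exact would need a negative amount; discard.
sweet potato + avocado: intersection lies outside the first quadrant.
banana + avocado: intersection lies outside the first quadrant.
The minimum over all feasible corners is $2.46.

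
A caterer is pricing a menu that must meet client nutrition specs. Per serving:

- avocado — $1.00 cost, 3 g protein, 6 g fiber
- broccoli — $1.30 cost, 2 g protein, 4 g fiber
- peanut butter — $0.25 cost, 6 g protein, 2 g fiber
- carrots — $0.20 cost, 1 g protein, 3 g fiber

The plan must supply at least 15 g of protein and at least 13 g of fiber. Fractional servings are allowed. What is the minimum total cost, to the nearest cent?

$1.10

For a min-cost LP with two ≥-constraints, a basic feasible solution has at most two positive variables.
avocado only: max(15/3, 13/6) = 5 servings → $5.00.
broccoli only: max(15/2, 13/4) = 7.5 servings → $9.75.
peanut butter only: max(15/6, 13/2) = 6.5 servings → $1.62.
carrots only: max(15/1, 13/3) = 15 servings → $3.00.
avocado + broccoli (both tight): parallel constraints — no distinct corner.
avocado + peanut butter with both tight: 1.6 servings and 1.7 servings → $2.02.
avocado + carrots: intersection lies outside the first quadrant.
broccoli + peanut butter with both tight: 2.4 servings and 1.7 servings → $3.54.
broccoli + carrots: the both-tight solution has a negative serving — not a feasible corner.
peanut butter + carrots with both tight: 2 servings and 3 servings → $1.10.
The minimum over all feasible corners is $1.10.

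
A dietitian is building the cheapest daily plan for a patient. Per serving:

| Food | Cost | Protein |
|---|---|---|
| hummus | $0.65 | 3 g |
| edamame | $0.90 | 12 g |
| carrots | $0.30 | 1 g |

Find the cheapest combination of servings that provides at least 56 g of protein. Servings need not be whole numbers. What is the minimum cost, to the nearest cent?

Cost per g of protein: edamame $0.0750, hummus $0.2167, carrots $0.3000.
With no serving limits, use only edamame: 56 g / 12 g = 4.667 servings × $0.90 = $4.20.

$4.20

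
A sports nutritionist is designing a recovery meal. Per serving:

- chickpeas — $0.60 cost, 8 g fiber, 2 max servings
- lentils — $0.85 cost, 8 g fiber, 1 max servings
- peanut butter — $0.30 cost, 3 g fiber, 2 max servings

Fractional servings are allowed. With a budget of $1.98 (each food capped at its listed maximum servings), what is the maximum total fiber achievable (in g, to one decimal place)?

Fiber per dollar: chickpeas 13.33, peanut butter 10, lentils 9.412.
Take 2 servings of chickpeas: spends $1.20, +16.0 g fiber (running total 16.0 g).
Take 2 servings of peanut butter: spends $0.60, +6.0 g fiber (running total 22.0 g).
Take 0.2118 servings of lentils: spends $0.18, +1.7 g fiber (running total 23.7 g).
Filling greedily by fiber-per-dollar is optimal for one linear limit, giving 23.7 g.

23.7 g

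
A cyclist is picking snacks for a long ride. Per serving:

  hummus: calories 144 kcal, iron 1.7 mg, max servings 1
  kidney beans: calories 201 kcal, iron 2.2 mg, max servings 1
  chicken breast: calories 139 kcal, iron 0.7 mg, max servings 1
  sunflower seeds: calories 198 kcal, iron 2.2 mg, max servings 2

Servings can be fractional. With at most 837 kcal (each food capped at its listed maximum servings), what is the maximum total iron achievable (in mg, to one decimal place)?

Iron per kcal: hummus 0.01181, sunflower seeds 0.01111, kidney beans 0.01095, chicken breast 0.005036.
Take 1 serving of hummus: uses 144 kcal, +1.7 mg iron (running total 1.7 mg).
Take 2 servings of sunflower seeds: uses 396 kcal, +4.4 mg iron (running total 6.1 mg).
Take 1 serving of kidney beans: uses 201 kcal, +2.2 mg iron (running total 8.3 mg).
Take 0.6906 servings of chicken breast: uses 96 kcal, +0.5 mg iron (running total 8.8 mg).
Greedy by best ratio exhausts the calories allowance optimally: 8.8 mg.

8.8 mg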